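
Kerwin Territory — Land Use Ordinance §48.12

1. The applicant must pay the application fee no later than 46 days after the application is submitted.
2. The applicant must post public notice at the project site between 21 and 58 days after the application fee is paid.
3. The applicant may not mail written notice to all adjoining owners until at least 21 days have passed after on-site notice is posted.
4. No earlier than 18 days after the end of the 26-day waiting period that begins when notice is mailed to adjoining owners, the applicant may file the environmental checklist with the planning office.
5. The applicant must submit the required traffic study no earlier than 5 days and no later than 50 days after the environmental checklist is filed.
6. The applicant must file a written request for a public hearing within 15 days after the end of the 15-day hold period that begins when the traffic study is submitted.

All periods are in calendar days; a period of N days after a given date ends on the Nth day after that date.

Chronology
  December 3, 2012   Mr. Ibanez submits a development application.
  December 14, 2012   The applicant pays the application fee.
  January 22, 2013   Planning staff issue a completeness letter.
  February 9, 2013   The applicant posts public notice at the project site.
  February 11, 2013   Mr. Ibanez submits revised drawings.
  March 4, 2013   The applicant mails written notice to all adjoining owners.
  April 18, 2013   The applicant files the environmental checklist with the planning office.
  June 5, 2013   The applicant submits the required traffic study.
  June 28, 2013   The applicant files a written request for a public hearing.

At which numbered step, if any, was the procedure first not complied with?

Step 1: 46 days after December 3, 2012 (when the application is submitted) is January 18, 2013; completed December 14, 2012, before the deadline.
Step 2: the window is 21–58 days after December 14, 2012 (when the application fee is paid), so January 4, 2013 through February 10, 2013; done February 9, 2013, which is between those dates.
Step 3: the earliest permitted date is 21 days after February 9, 2013 (when on-site notice is posted), i.e. March 2, 2013; March 4, 2013 is on or after that date.
Step 4: the earliest permitted date is 18 days after March 30, 2013 (end of the 26-day waiting period, which began when notice is mailed to adjoining owners on March 4, 2013), i.e. April 17, 2013; done April 18, 2013, after the minimum wait.
Step 5: the window is 5–50 days after April 18, 2013 (when the environmental checklist is filed), so April 23, 2013 through June 7, 2013; June 5, 2013 falls inside that range.
Step 6: 15 days after June 20, 2013 (end of the 15-day hold period, which began when the traffic study is submitted on June 5, 2013) is July 5, 2013; done June 28, 2013 — timely.

None — every step was satisfied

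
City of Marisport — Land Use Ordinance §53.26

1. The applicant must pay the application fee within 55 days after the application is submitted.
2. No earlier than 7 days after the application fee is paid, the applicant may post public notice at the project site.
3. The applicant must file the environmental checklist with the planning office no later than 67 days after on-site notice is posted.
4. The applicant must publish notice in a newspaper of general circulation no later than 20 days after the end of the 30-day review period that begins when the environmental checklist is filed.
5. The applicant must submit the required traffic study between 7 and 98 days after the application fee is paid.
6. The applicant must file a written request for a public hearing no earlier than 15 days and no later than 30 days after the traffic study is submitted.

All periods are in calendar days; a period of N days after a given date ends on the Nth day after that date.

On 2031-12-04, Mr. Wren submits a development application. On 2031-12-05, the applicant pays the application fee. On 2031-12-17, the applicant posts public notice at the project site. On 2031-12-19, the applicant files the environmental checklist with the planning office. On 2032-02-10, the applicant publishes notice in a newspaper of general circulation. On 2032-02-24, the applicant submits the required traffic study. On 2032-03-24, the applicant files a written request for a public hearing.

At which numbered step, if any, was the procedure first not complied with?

Step 1 — counting 55 days from 2031-12-04 (when the application is submitted) gives a deadline of 2032-01-28; 2031-12-05 is within that limit.
Step 2 — must wait 7 days from 2031-12-05 (when the application fee is paid), so not before 2031-12-12; done 2031-12-17 — permitted.
Step 3 — counting 67 days from 2031-12-17 (when on-site notice is posted) gives a deadline of 2032-02-22; done 2031-12-19 — timely.
Step 4 — counting 20 days from 2032-01-18 (end of the 30-day review period, which began when the environmental checklist is filed on 2031-12-19) gives a deadline of 2032-02-07; done 2032-02-10 — 3 days late.

Step 4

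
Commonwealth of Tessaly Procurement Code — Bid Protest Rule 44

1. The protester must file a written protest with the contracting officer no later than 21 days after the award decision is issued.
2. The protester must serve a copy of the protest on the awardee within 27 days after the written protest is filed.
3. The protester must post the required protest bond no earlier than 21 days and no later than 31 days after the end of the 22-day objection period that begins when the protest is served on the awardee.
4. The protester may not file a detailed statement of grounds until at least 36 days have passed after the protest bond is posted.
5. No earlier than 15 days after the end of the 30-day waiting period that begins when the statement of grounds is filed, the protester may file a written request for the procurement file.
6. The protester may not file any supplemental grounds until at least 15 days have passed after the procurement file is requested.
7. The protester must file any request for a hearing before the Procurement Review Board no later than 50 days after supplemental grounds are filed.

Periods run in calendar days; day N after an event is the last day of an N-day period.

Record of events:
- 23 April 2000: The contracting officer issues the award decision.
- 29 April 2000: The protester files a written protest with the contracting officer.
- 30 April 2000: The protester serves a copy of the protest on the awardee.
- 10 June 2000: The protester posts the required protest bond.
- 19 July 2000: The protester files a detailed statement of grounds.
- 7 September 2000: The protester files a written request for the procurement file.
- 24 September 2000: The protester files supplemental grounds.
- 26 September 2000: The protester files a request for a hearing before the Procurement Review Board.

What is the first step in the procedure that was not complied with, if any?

Step 1 — counting 21 days from 23 April 2000 (when the award decision is issued) gives a deadline of 14 May 2000; completed 29 April 2000, before the deadline.
Step 2 — counting 27 days from 29 April 2000 (when the written protest is filed) gives a deadline of 26 May 2000; completed 30 April 2000, before the deadline.
Step 3 — 21 and 31 days from 22 May 2000 (end of the 22-day objection period, which began when the protest is served on the awardee on 30 April 2000) are 12 June 2000 and 22 June 2000 respectively; 10 June 2000 is 2 days too early.
Later steps need not be reached.

Step 3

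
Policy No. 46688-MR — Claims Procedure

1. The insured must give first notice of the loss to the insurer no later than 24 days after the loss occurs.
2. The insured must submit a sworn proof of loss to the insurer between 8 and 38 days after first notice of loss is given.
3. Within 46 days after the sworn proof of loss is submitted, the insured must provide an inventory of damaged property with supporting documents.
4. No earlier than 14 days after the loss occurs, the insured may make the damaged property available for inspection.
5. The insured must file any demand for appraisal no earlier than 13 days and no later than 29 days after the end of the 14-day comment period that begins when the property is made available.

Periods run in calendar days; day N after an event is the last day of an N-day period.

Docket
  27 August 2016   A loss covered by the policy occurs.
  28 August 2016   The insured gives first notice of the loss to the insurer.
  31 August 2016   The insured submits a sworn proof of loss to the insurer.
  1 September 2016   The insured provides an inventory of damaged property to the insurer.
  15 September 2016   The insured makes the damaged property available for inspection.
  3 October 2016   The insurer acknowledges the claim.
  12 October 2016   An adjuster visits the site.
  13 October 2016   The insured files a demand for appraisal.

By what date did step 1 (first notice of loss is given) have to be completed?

20 September 2016

Step 1 runs from 27 August 2016, when the loss occurs. 24 days after 27 August 2016 is 20 September 2016.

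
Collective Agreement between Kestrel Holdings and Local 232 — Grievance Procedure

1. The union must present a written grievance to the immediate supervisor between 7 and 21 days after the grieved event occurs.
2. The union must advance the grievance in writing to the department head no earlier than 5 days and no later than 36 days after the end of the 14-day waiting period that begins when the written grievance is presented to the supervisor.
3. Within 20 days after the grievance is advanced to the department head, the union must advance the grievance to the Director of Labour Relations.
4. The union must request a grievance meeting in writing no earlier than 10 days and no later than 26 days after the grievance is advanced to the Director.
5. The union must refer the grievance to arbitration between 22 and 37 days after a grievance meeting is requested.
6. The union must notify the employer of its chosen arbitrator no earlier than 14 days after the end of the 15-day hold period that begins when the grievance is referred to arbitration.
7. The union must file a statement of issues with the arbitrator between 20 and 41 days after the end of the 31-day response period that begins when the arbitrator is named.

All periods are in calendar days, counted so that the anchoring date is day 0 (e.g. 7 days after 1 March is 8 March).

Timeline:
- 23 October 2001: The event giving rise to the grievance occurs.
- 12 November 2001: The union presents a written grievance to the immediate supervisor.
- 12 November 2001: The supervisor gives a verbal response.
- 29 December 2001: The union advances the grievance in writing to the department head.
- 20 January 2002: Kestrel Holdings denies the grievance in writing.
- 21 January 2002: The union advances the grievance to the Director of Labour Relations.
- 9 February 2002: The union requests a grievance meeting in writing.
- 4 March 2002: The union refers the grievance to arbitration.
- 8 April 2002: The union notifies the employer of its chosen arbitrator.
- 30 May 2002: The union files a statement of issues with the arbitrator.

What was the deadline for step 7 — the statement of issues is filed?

19 June 2002

The arbitrator is named on 8 April 2002; the 31-day response period therefore ends 9 May 2002, and step 7 runs from that date. The window is 20–41 days after 9 May 2002; it closes on 19 June 2002.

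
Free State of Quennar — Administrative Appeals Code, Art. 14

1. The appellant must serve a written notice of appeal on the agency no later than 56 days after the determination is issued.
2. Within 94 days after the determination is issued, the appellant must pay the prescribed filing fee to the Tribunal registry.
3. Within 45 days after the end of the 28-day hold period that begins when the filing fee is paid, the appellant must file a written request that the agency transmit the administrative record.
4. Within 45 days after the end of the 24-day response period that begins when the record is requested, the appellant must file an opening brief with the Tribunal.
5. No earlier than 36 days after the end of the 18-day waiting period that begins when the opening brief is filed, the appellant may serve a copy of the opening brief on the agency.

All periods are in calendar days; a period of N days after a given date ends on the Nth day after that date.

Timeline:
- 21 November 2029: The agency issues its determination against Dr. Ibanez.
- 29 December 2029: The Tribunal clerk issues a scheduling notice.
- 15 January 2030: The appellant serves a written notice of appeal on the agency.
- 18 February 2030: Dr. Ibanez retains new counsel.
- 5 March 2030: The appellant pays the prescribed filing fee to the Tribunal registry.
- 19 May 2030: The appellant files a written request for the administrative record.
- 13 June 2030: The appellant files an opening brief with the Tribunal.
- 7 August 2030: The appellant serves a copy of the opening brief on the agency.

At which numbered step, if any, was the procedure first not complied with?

Step 2

Step 1: 56 days after 21 November 2029 (when the determination is issued) is 16 January 2030; completed 15 January 2030, before the deadline.
Step 2: 94 days after 21 November 2029 (when the determination is issued) is 23 February 2030; not done until 5 March 2030, 10 days after the deadline.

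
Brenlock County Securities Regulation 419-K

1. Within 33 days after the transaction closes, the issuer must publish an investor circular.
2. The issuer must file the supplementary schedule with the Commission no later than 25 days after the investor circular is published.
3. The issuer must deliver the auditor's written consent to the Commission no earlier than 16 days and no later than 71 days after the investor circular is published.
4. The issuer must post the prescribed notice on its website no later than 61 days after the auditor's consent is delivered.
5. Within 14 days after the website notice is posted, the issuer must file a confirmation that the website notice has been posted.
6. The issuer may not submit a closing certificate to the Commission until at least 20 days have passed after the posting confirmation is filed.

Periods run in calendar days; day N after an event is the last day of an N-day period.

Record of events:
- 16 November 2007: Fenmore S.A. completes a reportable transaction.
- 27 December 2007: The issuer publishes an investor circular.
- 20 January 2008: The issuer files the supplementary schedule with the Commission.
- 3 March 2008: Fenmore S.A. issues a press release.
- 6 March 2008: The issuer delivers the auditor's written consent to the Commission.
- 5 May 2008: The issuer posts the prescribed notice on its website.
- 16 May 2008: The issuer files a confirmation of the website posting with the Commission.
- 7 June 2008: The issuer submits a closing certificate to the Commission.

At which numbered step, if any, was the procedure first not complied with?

Step 1 — counting 33 days from 16 November 2007 (when the transaction closes) gives a deadline of 19 December 2007; done 27 December 2007 — 8 days late.

Step 1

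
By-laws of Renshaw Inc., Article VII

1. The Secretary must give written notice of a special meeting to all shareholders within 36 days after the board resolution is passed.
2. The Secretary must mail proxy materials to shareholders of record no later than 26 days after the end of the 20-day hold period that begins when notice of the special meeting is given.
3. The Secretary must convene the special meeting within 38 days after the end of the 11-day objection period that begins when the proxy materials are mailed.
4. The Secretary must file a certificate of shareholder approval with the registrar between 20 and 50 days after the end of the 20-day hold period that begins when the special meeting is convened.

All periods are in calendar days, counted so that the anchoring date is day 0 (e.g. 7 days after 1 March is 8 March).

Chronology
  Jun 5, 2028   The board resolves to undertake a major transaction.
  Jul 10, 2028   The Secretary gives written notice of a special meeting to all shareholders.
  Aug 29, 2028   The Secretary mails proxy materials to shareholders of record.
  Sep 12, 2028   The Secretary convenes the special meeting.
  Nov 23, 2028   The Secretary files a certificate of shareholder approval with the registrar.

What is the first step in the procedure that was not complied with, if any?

Step 1: 36 days after Jun 5, 2028 (when the board resolution is passed) is Jul 11, 2028; Jul 10, 2028 is within that limit.
Step 2: 26 days after Jul 30, 2028 (end of the 20-day hold period, which began when notice of the special meeting is given on Jul 10, 2028) is Aug 25, 2028; done Aug 29, 2028 — 4 days late.
The analysis stops there.

Step 2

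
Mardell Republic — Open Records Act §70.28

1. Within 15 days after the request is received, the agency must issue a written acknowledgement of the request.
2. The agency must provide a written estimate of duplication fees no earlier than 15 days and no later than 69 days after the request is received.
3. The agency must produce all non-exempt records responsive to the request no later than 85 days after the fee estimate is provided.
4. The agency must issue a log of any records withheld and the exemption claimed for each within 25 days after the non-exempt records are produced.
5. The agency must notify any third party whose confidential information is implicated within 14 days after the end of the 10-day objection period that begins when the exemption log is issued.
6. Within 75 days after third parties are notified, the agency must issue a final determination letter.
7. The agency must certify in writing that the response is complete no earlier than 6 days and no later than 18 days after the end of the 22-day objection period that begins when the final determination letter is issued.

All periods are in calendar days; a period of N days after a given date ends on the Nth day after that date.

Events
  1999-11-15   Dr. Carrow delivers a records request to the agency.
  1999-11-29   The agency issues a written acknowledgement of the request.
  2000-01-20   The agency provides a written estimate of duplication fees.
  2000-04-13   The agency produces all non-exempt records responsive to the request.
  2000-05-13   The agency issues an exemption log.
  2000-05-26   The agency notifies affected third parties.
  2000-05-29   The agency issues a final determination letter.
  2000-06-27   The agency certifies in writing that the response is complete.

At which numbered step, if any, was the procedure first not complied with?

Step 4

(1) due by 1999-11-15 + 15 days = 1999-11-30; done 1999-11-29 — timely.
(2) the permitted window runs from 1999-11-15 + 15 = 1999-11-30 to 1999-11-15 + 69 = 2000-01-23; done 2000-01-20 — within the window.
(3) due by 2000-01-20 + 85 days = 2000-04-14; 2000-04-13 is within that limit.
(4) due by 2000-04-13 + 25 days = 2000-05-08; 2000-05-13 misses that deadline by 5 days.
That is the first point of non-compliance.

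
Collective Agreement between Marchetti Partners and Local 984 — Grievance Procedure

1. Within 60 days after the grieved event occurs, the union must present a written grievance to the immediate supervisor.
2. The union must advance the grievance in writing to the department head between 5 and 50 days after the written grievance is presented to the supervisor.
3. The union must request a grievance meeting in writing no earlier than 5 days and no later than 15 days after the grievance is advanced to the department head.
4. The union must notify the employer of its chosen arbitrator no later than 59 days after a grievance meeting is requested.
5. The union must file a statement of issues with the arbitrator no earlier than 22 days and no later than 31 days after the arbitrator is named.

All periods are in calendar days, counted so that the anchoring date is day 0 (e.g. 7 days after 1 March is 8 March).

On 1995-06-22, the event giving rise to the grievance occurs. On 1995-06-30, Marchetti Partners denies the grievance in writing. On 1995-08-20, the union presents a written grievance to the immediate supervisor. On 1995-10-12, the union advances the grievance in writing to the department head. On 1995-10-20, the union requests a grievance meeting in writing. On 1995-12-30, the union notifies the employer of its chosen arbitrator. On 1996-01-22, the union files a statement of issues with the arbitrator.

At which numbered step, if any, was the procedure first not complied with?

Step 2

Step 1: 60 days after 1995-06-22 (when the grieved event occurs) is 1995-08-21; 1995-08-20 is within that limit.
Step 2: the window is 5–50 days after 1995-08-20 (when the written grievance is presented to the supervisor), so 1995-08-25 through 1995-10-09; 1995-10-12 is 3 days past the end of the window.
That is the first point of non-compliance.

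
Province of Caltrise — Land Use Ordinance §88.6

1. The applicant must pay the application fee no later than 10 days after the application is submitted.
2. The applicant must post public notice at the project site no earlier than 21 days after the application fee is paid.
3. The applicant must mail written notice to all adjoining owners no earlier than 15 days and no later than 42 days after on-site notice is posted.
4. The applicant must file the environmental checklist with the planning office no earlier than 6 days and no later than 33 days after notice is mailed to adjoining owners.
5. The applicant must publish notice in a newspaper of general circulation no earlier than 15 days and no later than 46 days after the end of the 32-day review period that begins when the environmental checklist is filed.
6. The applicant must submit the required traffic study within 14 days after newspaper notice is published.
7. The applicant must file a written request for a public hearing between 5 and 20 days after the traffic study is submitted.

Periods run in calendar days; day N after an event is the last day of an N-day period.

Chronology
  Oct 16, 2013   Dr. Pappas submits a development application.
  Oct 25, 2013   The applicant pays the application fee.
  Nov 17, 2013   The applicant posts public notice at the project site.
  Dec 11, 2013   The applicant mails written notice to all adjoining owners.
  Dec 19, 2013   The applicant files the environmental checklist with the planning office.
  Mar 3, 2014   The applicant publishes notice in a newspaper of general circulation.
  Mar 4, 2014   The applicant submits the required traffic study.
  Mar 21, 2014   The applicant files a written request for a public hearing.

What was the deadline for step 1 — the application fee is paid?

Step 1 runs from Oct 16, 2013, when the application is submitted. 10 days after Oct 16, 2013 is Oct 26, 2013.

Oct 26, 2013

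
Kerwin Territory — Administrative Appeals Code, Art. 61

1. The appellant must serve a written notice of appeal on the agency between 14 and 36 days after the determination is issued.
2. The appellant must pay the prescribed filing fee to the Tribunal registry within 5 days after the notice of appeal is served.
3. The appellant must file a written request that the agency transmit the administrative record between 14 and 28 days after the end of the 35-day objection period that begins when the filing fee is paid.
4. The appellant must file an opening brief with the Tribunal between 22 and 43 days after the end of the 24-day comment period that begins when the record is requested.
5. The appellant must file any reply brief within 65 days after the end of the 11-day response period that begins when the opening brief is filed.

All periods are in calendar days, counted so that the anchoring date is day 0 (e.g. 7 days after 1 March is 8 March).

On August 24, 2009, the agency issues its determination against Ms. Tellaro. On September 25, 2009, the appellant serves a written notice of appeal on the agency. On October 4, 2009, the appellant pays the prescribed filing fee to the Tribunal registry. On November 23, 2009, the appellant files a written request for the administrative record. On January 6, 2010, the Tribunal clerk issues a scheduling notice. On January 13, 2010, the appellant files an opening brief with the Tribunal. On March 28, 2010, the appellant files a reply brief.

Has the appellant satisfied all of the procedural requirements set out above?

No

Step 1: the window is 14–36 days after August 24, 2009 (when the determination is issued), so September 7, 2009 through September 29, 2009; done September 25, 2009, which is between those dates.
Step 2: 5 days after September 25, 2009 (when the notice of appeal is served) is September 30, 2009; October 4, 2009 misses that deadline by 4 days.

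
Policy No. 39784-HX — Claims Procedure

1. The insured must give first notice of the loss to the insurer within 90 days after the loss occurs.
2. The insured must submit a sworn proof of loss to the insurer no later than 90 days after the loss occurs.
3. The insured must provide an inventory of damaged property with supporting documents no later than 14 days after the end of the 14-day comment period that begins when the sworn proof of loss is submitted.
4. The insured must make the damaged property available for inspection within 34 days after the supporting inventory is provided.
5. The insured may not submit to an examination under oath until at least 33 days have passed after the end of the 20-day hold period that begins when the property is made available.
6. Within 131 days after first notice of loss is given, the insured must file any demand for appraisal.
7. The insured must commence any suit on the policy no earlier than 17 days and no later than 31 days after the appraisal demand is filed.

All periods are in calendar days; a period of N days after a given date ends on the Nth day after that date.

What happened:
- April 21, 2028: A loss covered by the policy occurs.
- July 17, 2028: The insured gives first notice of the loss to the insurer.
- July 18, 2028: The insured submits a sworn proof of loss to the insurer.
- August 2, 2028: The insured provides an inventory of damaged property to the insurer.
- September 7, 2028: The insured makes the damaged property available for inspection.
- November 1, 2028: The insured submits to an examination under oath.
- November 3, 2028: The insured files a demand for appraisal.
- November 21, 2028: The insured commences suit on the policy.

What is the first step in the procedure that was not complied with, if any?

Step 4

(1) due by April 21, 2028 + 90 days = July 20, 2028; completed July 17, 2028, before the deadline.
(2) due by April 21, 2028 + 90 days = July 20, 2028; July 18, 2028 is within that limit.
(3) due by August 1, 2028 + 14 days = August 15, 2028; completed August 2, 2028, before the deadline.
(4) due by August 2, 2028 + 34 days = September 5, 2028; done September 7, 2028 — 2 days late.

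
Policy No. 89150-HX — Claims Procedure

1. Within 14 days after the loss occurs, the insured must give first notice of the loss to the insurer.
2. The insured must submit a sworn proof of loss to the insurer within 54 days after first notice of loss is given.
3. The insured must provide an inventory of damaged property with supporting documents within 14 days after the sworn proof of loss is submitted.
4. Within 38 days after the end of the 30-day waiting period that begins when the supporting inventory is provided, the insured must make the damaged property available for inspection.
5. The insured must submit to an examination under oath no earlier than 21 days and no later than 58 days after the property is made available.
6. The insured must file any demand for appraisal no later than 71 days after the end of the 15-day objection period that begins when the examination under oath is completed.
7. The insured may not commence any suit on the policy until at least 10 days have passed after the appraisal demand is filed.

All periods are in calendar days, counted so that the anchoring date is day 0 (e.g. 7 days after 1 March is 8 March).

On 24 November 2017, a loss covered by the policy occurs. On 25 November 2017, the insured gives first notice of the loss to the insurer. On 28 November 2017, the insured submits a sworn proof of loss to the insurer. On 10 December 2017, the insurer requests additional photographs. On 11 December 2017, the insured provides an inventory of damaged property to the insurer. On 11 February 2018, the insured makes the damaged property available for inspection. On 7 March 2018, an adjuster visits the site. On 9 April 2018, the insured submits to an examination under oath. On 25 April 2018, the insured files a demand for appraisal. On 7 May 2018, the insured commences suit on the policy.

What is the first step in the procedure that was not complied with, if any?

Step 1: 14 days after 24 November 2017 (when the loss occurs) is 8 December 2017; completed 25 November 2017, before the deadline.
Step 2: 54 days after 25 November 2017 (when first notice of loss is given) is 18 January 2018; 28 November 2017 is within that limit.
Step 3: 14 days after 28 November 2017 (when the sworn proof of loss is submitted) is 12 December 2017; 11 December 2017 is within that limit.
Step 4: 38 days after 10 January 2018 (end of the 30-day waiting period, which began when the supporting inventory is provided on 11 December 2017) is 17 February 2018; completed 11 February 2018, before the deadline.
Step 5: the window is 21–58 days after 11 February 2018 (when the property is made available), so 4 March 2018 through 10 April 2018; done 9 April 2018 — within the window.
Step 6: 71 days after 24 April 2018 (end of the 15-day objection period, which began when the examination under oath is completed on 9 April 2018) is 4 July 2018; done 25 April 2018 — timely.
Step 7: the earliest permitted date is 10 days after 25 April 2018 (when the appraisal demand is filed), i.e. 5 May 2018; done 7 May 2018, after the minimum wait.

None — every step was satisfied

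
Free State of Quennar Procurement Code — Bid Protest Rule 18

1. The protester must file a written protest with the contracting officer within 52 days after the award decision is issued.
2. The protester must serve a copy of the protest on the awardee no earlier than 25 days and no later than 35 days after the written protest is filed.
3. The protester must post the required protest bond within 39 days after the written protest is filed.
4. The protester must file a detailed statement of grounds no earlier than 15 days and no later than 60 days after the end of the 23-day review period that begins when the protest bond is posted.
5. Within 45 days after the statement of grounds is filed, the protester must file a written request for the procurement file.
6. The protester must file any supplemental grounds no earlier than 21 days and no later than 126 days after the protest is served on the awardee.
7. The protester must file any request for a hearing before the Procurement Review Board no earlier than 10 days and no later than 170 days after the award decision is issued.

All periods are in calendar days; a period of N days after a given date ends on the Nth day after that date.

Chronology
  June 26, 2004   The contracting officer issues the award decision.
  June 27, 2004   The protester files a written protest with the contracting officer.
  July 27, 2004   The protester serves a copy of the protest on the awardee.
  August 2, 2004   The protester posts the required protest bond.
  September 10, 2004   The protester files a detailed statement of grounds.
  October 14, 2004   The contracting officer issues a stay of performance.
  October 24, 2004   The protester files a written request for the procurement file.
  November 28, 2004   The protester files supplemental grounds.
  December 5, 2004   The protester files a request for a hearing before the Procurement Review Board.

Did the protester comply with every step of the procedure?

Yes

Step 1 — counting 52 days from June 26, 2004 (when the award decision is issued) gives a deadline of August 17, 2004; completed June 27, 2004, before the deadline.
Step 2 — 25 and 35 days from June 27, 2004 (when the written protest is filed) are July 22, 2004 and August 1, 2004 respectively; done July 27, 2004 — within the window.
Step 3 — counting 39 days from June 27, 2004 (when the written protest is filed) gives a deadline of August 5, 2004; August 2, 2004 is within that limit.
Step 4 — 15 and 60 days from August 25, 2004 (end of the 23-day review period, which began when the protest bond is posted on August 2, 2004) are September 9, 2004 and October 24, 2004 respectively; done September 10, 2004, which is between those dates.
Step 5 — counting 45 days from September 10, 2004 (when the statement of grounds is filed) gives a deadline of October 25, 2004; done October 24, 2004 — timely.
Step 6 — 21 and 126 days from July 27, 2004 (when the protest is served on the awardee) are August 17, 2004 and November 30, 2004 respectively; done November 28, 2004 — within the window.
Step 7 — 10 and 170 days from June 26, 2004 (when the award decision is issued) are July 6, 2004 and December 13, 2004 respectively; done December 5, 2004 — within the window.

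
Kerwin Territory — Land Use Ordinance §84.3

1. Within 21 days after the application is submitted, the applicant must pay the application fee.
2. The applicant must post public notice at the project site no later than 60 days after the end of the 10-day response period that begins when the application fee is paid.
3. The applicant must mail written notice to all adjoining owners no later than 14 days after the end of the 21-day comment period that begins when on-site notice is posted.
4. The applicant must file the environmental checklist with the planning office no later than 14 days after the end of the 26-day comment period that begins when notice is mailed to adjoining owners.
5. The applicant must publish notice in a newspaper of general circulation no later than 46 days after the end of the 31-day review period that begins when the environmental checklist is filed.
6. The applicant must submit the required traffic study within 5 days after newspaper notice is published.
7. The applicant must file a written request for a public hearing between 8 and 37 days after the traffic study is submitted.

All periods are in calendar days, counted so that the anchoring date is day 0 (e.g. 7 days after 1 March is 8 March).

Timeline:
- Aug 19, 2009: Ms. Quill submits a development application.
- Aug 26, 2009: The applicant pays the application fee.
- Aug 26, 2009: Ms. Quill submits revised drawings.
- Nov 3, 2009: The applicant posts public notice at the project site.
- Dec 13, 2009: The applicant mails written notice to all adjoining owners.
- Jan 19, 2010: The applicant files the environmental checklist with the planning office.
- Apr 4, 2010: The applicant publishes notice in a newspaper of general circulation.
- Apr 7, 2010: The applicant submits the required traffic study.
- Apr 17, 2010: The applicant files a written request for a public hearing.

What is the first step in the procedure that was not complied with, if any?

Step 1: 21 days after Aug 19, 2009 (when the application is submitted) is Sep 9, 2009; done Aug 26, 2009 — timely.
Step 2: 60 days after Sep 5, 2009 (end of the 10-day response period, which began when the application fee is paid on Aug 26, 2009) is Nov 4, 2009; completed Nov 3, 2009, before the deadline.
Step 3: 14 days after Nov 24, 2009 (end of the 21-day comment period, which began when on-site notice is posted on Nov 3, 2009) is Dec 8, 2009; not done until Dec 13, 2009, 5 days after the deadline.
The analysis stops there.

Step 3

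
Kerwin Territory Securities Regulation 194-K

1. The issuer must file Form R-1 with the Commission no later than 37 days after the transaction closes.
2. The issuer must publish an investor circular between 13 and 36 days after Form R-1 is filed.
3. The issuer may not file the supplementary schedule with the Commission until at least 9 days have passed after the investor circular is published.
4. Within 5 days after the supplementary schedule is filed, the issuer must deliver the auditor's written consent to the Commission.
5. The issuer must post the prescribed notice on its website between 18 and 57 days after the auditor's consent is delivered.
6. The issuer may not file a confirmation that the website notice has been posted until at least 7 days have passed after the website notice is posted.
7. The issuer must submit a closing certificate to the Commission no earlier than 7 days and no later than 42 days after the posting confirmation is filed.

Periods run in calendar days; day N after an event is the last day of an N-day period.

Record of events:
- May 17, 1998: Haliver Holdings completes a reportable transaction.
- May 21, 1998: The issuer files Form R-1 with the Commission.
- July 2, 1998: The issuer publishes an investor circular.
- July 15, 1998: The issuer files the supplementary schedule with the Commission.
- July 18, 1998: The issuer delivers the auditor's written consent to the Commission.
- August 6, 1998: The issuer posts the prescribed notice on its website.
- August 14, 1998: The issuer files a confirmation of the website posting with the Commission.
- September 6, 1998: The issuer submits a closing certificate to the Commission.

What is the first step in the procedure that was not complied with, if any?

Step 2

Step 1: 37 days after May 17, 1998 (when the transaction closes) is June 23, 1998; completed May 21, 1998, before the deadline.
Step 2: the window is 13–36 days after May 21, 1998 (when Form R-1 is filed), so June 3, 1998 through June 26, 1998; July 2, 1998 is 6 days past the end of the window.
The procedure was therefore not followed at step 2.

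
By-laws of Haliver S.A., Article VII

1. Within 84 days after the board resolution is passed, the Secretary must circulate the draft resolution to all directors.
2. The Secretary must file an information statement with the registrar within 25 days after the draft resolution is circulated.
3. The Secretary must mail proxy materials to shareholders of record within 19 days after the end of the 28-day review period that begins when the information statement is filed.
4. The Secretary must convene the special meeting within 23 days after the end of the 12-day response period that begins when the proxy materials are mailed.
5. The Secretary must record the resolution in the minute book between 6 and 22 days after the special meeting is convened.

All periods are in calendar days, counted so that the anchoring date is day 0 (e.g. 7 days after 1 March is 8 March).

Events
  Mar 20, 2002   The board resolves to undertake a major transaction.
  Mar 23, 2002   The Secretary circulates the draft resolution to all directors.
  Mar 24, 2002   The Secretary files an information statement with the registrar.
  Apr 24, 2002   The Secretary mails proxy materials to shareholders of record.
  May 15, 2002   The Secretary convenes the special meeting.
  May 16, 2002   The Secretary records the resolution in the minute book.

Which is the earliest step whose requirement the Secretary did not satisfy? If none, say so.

Step 5

Step 1 — counting 84 days from Mar 20, 2002 (when the board resolution is passed) gives a deadline of Jun 12, 2002; completed Mar 23, 2002, before the deadline.
Step 2 — counting 25 days from Mar 23, 2002 (when the draft resolution is circulated) gives a deadline of Apr 17, 2002; completed Mar 24, 2002, before the deadline.
Step 3 — counting 19 days from Apr 21, 2002 (end of the 28-day review period, which began when the information statement is filed on Mar 24, 2002) gives a deadline of May 10, 2002; completed Apr 24, 2002, before the deadline.
Step 4 — counting 23 days from May 6, 2002 (end of the 12-day response period, which began when the proxy materials are mailed on Apr 24, 2002) gives a deadline of May 29, 2002; May 15, 2002 is within that limit.
Step 5 — 6 and 22 days from May 15, 2002 (when the special meeting is convened) are May 21, 2002 and Jun 6, 2002 respectively; done May 16, 2002 — 5 days before the window opened.
The procedure was therefore not followed at step 5.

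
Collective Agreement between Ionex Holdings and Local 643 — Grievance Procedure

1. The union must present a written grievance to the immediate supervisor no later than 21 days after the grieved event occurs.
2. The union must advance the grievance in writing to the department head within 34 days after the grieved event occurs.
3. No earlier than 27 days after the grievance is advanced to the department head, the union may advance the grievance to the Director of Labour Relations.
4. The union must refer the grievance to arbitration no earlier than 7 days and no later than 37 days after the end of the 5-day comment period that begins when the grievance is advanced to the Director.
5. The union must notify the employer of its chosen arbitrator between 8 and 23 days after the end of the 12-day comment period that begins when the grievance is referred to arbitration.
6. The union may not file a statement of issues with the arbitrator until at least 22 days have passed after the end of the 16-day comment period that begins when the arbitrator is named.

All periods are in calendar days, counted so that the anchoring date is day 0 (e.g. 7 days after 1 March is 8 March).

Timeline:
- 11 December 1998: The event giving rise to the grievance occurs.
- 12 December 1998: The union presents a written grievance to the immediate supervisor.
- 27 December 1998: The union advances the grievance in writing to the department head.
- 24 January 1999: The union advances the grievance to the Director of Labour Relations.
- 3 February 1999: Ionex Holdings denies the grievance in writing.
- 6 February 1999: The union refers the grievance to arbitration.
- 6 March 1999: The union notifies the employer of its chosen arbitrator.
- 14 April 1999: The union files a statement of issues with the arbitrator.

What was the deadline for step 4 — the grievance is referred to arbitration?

The grievance is advanced to the Director on 24 January 1999; the 5-day comment period therefore ends 29 January 1999, and step 4 runs from that date. The window is 7–37 days after 29 January 1999; it closes on 7 March 1999.

7 March 1999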